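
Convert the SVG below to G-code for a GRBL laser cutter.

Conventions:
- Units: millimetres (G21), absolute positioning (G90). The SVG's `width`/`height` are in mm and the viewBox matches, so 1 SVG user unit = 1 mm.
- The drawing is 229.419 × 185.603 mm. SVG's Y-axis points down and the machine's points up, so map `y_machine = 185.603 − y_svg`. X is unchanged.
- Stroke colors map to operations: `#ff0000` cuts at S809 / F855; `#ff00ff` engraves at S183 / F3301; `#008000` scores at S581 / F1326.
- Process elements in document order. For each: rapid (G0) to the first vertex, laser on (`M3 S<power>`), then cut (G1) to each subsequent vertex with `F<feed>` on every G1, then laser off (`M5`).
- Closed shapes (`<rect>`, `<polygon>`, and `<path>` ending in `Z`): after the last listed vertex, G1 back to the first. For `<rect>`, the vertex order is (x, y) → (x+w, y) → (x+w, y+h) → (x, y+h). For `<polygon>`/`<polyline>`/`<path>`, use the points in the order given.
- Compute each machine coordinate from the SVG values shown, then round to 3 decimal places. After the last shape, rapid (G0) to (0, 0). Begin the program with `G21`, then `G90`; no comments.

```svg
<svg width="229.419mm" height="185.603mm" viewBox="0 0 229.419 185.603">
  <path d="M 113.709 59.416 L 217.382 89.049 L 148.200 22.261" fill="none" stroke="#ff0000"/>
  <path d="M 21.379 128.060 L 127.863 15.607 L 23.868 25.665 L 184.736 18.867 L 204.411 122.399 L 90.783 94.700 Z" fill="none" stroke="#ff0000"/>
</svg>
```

G21
G90
G0 X113.709 Y126.187
M3 S809
G1 X217.382 Y96.554 F855
G1 X148.200 Y163.342 F855
M5
G0 X21.379 Y57.543
M3 S809
G1 X127.863 Y169.996 F855
G1 X23.868 Y159.938 F855
G1 X184.736 Y166.736 F855
G1 X204.411 Y63.204 F855
G1 X90.783 Y90.903 F855
G1 X21.379 Y57.543 F855
M5
G0 X0.000 Y0.000

viewBox `0 0 229.419 185.603` with mm width/height → 1 unit = 1 mm. Flip: y_m = 185.603 − y_svg.

**Shape 1** — `<path>` open polyline, stroke `#ff0000` → cut (S809, F855). Machine vertices: (113.709,126.187) → (217.382,96.554) → (148.200,163.342). Open path.

**Shape 2** — `<path>` closed polygon, stroke `#ff0000` → cut (S809, F855). Machine vertices: (21.379,57.543) → (127.863,169.996) → (23.868,159.938) → (184.736,166.736) → (204.411,63.204) → (90.783,90.903) → (21.379,57.543). Closed: final G1 returns to the first vertex.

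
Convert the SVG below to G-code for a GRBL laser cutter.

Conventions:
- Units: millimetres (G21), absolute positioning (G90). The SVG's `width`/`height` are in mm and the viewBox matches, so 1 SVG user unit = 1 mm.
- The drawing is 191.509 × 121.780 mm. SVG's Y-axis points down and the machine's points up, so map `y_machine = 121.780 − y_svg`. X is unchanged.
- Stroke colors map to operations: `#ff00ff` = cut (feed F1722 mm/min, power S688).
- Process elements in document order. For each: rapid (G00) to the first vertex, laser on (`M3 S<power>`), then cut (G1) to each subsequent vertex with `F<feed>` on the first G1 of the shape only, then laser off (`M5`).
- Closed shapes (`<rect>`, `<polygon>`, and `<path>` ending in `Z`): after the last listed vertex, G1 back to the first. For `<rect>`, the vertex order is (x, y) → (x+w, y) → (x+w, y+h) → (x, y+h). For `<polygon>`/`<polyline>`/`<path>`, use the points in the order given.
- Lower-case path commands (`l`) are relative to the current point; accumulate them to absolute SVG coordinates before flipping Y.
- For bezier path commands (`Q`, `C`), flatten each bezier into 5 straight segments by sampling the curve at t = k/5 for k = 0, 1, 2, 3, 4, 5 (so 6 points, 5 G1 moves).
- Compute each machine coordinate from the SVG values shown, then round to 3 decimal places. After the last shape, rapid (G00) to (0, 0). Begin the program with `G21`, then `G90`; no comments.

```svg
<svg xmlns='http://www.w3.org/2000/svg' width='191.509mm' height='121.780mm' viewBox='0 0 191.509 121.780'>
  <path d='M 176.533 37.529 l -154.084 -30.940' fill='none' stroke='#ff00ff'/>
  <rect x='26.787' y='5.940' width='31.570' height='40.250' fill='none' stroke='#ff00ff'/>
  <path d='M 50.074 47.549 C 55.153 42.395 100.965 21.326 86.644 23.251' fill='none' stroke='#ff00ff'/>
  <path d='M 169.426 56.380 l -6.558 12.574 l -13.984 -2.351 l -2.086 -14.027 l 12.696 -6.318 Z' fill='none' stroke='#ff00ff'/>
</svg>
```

viewBox `0 0 191.509 121.780` with mm width/height → 1 unit = 1 mm. Flip: y_m = 121.780 − y_svg.

**Shape 1** — `<path>` line segment, stroke `#ff00ff` → cut (S688, F1722). Machine vertices: (176.533,84.251) → (22.449,115.191). Open path.

**Shape 2** — `<rect>` rectangle, stroke `#ff00ff` → cut (S688, F1722). Machine vertices: (26.787,115.840) → (58.357,115.840) → (58.357,75.590) → (26.787,75.590) → (26.787,115.840). Closed: final G1 returns to the first vertex.

**Shape 3** — `<path>` cubic bezier, stroke `#ff00ff` → cut (S688, F1722). Control points (SVG): P0=(50.074,47.549), P1=(55.153,42.395), P2=(100.965,21.326), P3=(86.644,23.251); sampled at t=k/5. Machine vertices: (50.074,74.231) → (57.202,78.922) → (69.265,85.565) → (81.421,92.292) → (88.828,97.236) → (86.644,98.529). Open path.

**Shape 4** — `<path>` regular polygon, stroke `#ff00ff` → cut (S688, F1722). Machine vertices: (169.426,65.400) → (162.868,52.826) → (148.884,55.177) → (146.798,69.204) → (159.494,75.522) → (169.426,65.400). Closed: final G1 returns to the first vertex.

G21
G90
G00 X176.533 Y84.251
M3 S688
G1 X22.449 Y115.191 F1722
M5
G00 X26.787 Y115.840
M3 S688
G1 X58.357 Y115.840 F1722
G1 X58.357 Y75.590
G1 X26.787 Y75.590
G1 X26.787 Y115.840
M5
G00 X50.074 Y74.231
M3 S688
G1 X57.202 Y78.922 F1722
G1 X69.265 Y85.565
G1 X81.421 Y92.292
G1 X88.828 Y97.236
G1 X86.644 Y98.529
M5
G00 X169.426 Y65.400
M3 S688
G1 X162.868 Y52.826 F1722
G1 X148.884 Y55.177
G1 X146.798 Y69.204
G1 X159.494 Y75.522
G1 X169.426 Y65.400
M5
G00 X0.000 Y0.000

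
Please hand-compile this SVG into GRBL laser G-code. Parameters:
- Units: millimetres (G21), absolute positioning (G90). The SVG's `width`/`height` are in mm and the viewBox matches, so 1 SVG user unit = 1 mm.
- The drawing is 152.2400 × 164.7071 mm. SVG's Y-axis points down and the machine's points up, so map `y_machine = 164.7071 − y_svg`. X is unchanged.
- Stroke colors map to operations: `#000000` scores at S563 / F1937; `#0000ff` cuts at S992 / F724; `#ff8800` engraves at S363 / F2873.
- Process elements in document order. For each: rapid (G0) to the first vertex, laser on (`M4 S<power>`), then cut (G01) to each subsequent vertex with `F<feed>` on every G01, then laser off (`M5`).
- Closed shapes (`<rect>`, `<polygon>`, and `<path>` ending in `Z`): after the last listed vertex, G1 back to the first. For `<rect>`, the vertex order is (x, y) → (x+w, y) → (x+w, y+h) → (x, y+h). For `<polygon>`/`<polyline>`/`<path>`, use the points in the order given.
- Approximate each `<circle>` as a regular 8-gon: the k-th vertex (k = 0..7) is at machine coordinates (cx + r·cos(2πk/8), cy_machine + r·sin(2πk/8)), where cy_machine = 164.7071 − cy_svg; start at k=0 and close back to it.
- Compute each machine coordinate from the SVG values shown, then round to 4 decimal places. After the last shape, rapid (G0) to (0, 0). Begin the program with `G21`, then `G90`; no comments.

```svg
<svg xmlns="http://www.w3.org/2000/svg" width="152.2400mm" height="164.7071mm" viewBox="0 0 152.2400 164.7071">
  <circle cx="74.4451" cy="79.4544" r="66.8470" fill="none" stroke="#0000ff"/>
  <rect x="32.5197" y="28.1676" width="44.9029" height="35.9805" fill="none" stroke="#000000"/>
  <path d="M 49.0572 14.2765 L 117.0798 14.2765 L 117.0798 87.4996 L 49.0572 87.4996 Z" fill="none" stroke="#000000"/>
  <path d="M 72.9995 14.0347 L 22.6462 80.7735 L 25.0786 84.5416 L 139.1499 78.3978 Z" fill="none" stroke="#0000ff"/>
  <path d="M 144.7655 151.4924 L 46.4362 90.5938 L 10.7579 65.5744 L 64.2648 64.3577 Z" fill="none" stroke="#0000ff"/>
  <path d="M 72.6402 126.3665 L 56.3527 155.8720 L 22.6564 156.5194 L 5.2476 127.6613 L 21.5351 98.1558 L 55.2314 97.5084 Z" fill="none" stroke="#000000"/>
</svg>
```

Since the viewBox matches the mm dimensions, user units are millimetres directly. The only transform is the Y-flip y_m = 164.7071 − y_svg.

Shape 1 is a circle drawn with `<circle>`. Its stroke #0000ff means cut at S992, F724. After flipping Y the toolpath is (141.2921,85.2527) → (121.7131,132.5207) → (74.4451,152.0997) → (27.1771,132.5207) → (7.5981,85.2527) → (27.1771,37.9847) → (74.4451,18.4057) → (121.7131,37.9847) → (141.2921,85.2527), returning to the start.

Shape 2 is a rectangle drawn with `<rect>`. Its stroke #000000 means score at S563, F1937. After flipping Y the toolpath is (32.5197,136.5395) → (77.4226,136.5395) → (77.4226,100.5590) → (32.5197,100.5590) → (32.5197,136.5395), returning to the start.

Shape 3 is a rectangle drawn with `<path>`. Its stroke #000000 means score at S563, F1937. After flipping Y the toolpath is (49.0572,150.4306) → (117.0798,150.4306) → (117.0798,77.2075) → (49.0572,77.2075) → (49.0572,150.4306), returning to the start.

Shape 4 is a closed polygon drawn with `<path>`. Its stroke #0000ff means cut at S992, F724. After flipping Y the toolpath is (72.9995,150.6724) → (22.6462,83.9336) → (25.0786,80.1655) → (139.1499,86.3093) → (72.9995,150.6724), returning to the start.

Shape 5 is a closed polygon drawn with `<path>`. Its stroke #0000ff means cut at S992, F724. After flipping Y the toolpath is (144.7655,13.2147) → (46.4362,74.1133) → (10.7579,99.1327) → (64.2648,100.3494) → (144.7655,13.2147), returning to the start.

Shape 6 is a regular polygon drawn with `<path>`. Its stroke #000000 means score at S563, F1937. After flipping Y the toolpath is (72.6402,38.3406) → (56.3527,8.8351) → (22.6564,8.1877) → (5.2476,37.0458) → (21.5351,66.5513) → (55.2314,67.1987) → (72.6402,38.3406), returning to the start.

G21
G90
G0 X141.2921 Y85.2527
M4 S992
G01 X121.7131 Y132.5207 F724
G01 X74.4451 Y152.0997 F724
G01 X27.1771 Y132.5207 F724
G01 X7.5981 Y85.2527 F724
G01 X27.1771 Y37.9847 F724
G01 X74.4451 Y18.4057 F724
G01 X121.7131 Y37.9847 F724
G01 X141.2921 Y85.2527 F724
M5
G0 X32.5197 Y136.5395
M4 S563
G01 X77.4226 Y136.5395 F1937
G01 X77.4226 Y100.5590 F1937
G01 X32.5197 Y100.5590 F1937
G01 X32.5197 Y136.5395 F1937
M5
G0 X49.0572 Y150.4306
M4 S563
G01 X117.0798 Y150.4306 F1937
G01 X117.0798 Y77.2075 F1937
G01 X49.0572 Y77.2075 F1937
G01 X49.0572 Y150.4306 F1937
M5
G0 X72.9995 Y150.6724
M4 S992
G01 X22.6462 Y83.9336 F724
G01 X25.0786 Y80.1655 F724
G01 X139.1499 Y86.3093 F724
G01 X72.9995 Y150.6724 F724
M5
G0 X144.7655 Y13.2147
M4 S992
G01 X46.4362 Y74.1133 F724
G01 X10.7579 Y99.1327 F724
G01 X64.2648 Y100.3494 F724
G01 X144.7655 Y13.2147 F724
M5
G0 X72.6402 Y38.3406
M4 S563
G01 X56.3527 Y8.8351 F1937
G01 X22.6564 Y8.1877 F1937
G01 X5.2476 Y37.0458 F1937
G01 X21.5351 Y66.5513 F1937
G01 X55.2314 Y67.1987 F1937
G01 X72.6402 Y38.3406 F1937
M5
G0 X0.0000 Y0.0000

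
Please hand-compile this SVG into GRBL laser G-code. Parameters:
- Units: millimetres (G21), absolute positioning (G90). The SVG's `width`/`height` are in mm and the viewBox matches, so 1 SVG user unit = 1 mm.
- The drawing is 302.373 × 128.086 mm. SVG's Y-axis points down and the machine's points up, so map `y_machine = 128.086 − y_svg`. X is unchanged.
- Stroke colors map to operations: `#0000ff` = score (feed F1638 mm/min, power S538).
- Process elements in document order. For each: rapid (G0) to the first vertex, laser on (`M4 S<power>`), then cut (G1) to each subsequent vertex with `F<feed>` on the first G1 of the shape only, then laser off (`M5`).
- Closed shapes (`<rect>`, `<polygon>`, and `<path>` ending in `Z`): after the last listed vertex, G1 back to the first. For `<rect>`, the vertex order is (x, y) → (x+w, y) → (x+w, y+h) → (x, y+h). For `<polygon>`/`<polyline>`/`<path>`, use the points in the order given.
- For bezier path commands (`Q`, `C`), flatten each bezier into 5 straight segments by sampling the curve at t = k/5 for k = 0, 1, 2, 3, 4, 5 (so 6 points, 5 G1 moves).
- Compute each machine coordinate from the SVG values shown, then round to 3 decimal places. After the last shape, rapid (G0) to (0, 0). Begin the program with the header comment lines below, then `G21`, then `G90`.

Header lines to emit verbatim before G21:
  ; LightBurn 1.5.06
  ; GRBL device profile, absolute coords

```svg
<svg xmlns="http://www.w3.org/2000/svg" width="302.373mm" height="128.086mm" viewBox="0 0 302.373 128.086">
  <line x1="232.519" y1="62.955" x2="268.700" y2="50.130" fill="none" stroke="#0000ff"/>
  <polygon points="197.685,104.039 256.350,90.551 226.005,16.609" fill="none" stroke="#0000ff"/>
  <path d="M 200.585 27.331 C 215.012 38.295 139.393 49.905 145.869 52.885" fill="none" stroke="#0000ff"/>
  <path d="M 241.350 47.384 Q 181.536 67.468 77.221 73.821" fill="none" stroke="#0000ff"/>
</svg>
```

Since the viewBox matches the mm dimensions, user units are millimetres directly. The only transform is the Y-flip y_m = 128.086 − y_svg.

Shape 1 is a line segment drawn with `<line>`. Its stroke #0000ff means score at S538, F1638. After flipping Y the toolpath is (232.519,65.131) → (268.700,77.956).

Shape 2 is a closed polygon drawn with `<polygon>`. Its stroke #0000ff means score at S538, F1638. After flipping Y the toolpath is (197.685,24.047) → (256.350,37.535) → (226.005,111.477) → (197.685,24.047), returning to the start.

Shape 3 is a cubic bezier drawn with `<path>`. Its stroke #0000ff means score at S538, F1638. After flipping Y the toolpath is (200.585,100.755) → (199.813,94.173) → (185.692,87.882) → (166.486,82.326) → (150.458,77.950) → (145.869,75.201).

Shape 4 is a quadratic bezier drawn with `<path>`. Its stroke #0000ff means score at S538, F1638. After flipping Y the toolpath is (241.350,80.702) → (215.644,73.218) → (186.379,66.832) → (153.553,61.544) → (117.167,57.355) → (77.221,54.265).

; LightBurn 1.5.06
; GRBL device profile, absolute coords
G21
G90
G0 X232.519 Y65.131
M4 S538
G1 X268.700 Y77.956 F1638
M5
G0 X197.685 Y24.047
M4 S538
G1 X256.350 Y37.535 F1638
G1 X226.005 Y111.477
G1 X197.685 Y24.047
M5
G0 X200.585 Y100.755
M4 S538
G1 X199.813 Y94.173 F1638
G1 X185.692 Y87.882
G1 X166.486 Y82.326
G1 X150.458 Y77.950
G1 X145.869 Y75.201
M5
G0 X241.350 Y80.702
M4 S538
G1 X215.644 Y73.218 F1638
G1 X186.379 Y66.832
G1 X153.553 Y61.544
G1 X117.167 Y57.355
G1 X77.221 Y54.265
M5
G0 X0.000 Y0.000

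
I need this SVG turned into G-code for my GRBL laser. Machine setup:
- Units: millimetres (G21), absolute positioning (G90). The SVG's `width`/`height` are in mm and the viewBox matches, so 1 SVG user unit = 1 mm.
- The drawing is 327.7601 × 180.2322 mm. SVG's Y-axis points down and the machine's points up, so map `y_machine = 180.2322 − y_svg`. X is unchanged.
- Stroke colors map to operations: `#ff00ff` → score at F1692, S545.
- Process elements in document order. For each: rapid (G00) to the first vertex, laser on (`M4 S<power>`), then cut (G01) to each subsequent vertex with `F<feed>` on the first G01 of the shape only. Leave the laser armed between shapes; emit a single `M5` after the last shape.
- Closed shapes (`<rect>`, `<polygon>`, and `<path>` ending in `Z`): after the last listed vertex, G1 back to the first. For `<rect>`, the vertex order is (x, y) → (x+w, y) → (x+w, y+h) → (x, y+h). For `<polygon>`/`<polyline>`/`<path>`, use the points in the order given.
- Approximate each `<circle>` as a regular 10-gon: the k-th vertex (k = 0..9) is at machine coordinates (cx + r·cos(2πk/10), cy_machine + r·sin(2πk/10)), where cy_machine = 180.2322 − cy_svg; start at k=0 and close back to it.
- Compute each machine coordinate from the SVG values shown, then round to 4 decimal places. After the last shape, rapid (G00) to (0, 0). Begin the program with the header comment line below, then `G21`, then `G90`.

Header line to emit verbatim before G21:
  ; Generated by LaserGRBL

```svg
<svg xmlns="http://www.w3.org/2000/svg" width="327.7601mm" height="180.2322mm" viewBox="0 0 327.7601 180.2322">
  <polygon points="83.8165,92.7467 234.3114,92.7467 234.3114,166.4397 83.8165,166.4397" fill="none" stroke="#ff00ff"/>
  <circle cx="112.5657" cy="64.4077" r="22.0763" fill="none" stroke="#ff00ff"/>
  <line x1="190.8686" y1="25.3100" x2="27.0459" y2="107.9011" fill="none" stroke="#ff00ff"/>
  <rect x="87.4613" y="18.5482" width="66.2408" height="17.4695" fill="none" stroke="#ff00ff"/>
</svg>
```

; Generated by LaserGRBL
G21
G90
G00 X83.8165 Y87.4855
M4 S545
G01 X234.3114 Y87.4855 F1692
G01 X234.3114 Y13.7925
G01 X83.8165 Y13.7925
G01 X83.8165 Y87.4855
G00 X134.6420 Y115.8245
M4 S545
G01 X130.4258 Y128.8006 F1692
G01 X119.3877 Y136.8203
G01 X105.7437 Y136.8203
G01 X94.7056 Y128.8006
G01 X90.4894 Y115.8245
G01 X94.7056 Y102.8484
G01 X105.7437 Y94.8287
G01 X119.3877 Y94.8287
G01 X130.4258 Y102.8484
G01 X134.6420 Y115.8245
G00 X190.8686 Y154.9222
M4 S545
G01 X27.0459 Y72.3311 F1692
G00 X87.4613 Y161.6840
M4 S545
G01 X153.7021 Y161.6840 F1692
G01 X153.7021 Y144.2145
G01 X87.4613 Y144.2145
G01 X87.4613 Y161.6840
M5
G00 X0.0000 Y0.0000

Since the viewBox matches the mm dimensions, user units are millimetres directly. The only transform is the Y-flip y_m = 180.2322 − y_svg.

Shape 1 is a rectangle drawn with `<polygon>`. Its stroke #ff00ff means score at S545, F1692. After flipping Y the toolpath is (83.8165,87.4855) → (234.3114,87.4855) → (234.3114,13.7925) → (83.8165,13.7925) → (83.8165,87.4855), returning to the start.

Shape 2 is a circle drawn with `<circle>`. Its stroke #ff00ff means score at S545, F1692. After flipping Y the toolpath is (134.6420,115.8245) → (130.4258,128.8006) → (119.3877,136.8203) → (105.7437,136.8203) → (94.7056,128.8006) → (90.4894,115.8245) → (94.7056,102.8484) → (105.7437,94.8287) → (119.3877,94.8287) → (130.4258,102.8484) → (134.6420,115.8245), returning to the start.

Shape 3 is a line segment drawn with `<line>`. Its stroke #ff00ff means score at S545, F1692. After flipping Y the toolpath is (190.8686,154.9222) → (27.0459,72.3311).

Shape 4 is a rectangle drawn with `<rect>`. Its stroke #ff00ff means score at S545, F1692. After flipping Y the toolpath is (87.4613,161.6840) → (153.7021,161.6840) → (153.7021,144.2145) → (87.4613,144.2145) → (87.4613,161.6840), returning to the start.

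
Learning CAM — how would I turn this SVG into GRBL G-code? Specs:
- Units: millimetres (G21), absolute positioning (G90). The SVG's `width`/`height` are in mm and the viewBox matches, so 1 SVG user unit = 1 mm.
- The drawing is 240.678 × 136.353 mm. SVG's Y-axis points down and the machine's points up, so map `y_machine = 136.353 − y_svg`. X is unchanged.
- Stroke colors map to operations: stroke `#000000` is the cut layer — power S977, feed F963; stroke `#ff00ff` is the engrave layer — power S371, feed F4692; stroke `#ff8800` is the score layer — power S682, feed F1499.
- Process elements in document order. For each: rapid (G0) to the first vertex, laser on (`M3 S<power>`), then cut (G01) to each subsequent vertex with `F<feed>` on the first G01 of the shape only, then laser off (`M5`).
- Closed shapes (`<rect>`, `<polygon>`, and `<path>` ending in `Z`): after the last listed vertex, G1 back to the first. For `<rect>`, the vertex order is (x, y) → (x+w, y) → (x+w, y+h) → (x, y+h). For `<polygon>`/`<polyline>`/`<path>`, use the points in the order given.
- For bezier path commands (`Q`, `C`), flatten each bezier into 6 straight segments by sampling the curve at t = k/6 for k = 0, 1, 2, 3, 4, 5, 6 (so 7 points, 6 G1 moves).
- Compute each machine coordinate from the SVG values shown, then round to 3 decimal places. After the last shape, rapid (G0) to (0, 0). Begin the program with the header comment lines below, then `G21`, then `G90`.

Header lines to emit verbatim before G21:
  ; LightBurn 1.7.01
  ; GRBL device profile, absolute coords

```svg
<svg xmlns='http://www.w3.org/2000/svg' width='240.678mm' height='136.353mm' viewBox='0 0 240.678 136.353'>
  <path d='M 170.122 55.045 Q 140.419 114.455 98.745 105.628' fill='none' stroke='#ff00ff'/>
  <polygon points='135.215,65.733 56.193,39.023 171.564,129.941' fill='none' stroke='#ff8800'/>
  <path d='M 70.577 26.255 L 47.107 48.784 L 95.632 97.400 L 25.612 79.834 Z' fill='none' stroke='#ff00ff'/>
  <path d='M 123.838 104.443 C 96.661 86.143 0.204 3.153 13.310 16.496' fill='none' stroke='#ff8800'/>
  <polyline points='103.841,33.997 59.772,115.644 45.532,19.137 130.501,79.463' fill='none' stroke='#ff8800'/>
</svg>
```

viewBox `0 0 240.678 136.353` with mm width/height → 1 unit = 1 mm. Flip: y_m = 136.353 − y_svg.

**Shape 1** — `<path>` quadratic bezier, stroke `#ff00ff` → engrave (S371, F4692). Control points (SVG): P0=(170.122,55.045), P1=(140.419,114.455), P2=(98.745,105.628); sampled at t=k/6. Machine vertices: (170.122,81.308) → (159.888,63.400) → (148.990,49.283) → (137.426,38.957) → (125.198,32.422) → (112.304,29.678) → (98.745,30.725). Open path.

**Shape 2** — `<polygon>` closed polygon, stroke `#ff8800` → score (S682, F1499). Machine vertices: (135.215,70.620) → (56.193,97.330) → (171.564,6.412) → (135.215,70.620). Closed: final G1 returns to the first vertex.

**Shape 3** — `<path>` closed polygon, stroke `#ff00ff` → engrave (S371, F4692). Machine vertices: (70.577,110.098) → (47.107,87.569) → (95.632,38.953) → (25.612,56.519) → (70.577,110.098). Closed: final G1 returns to the first vertex.

**Shape 4** — `<path>` cubic bezier, stroke `#ff8800` → score (S682, F1499). Control points (SVG): P0=(123.838,104.443), P1=(96.661,86.143), P2=(0.204,3.153), P3=(13.310,16.496); sampled at t=k/6. Machine vertices: (123.838,31.910) → (105.304,45.705) → (80.191,65.810) → (53.468,87.750) → (30.101,107.053) → (15.059,119.246) → (13.310,119.857). Open path.

**Shape 5** — `<polyline>` open polyline, stroke `#ff8800` → score (S682, F1499). Machine vertices: (103.841,102.356) → (59.772,20.709) → (45.532,117.216) → (130.501,56.890). Open path.

; LightBurn 1.7.01
; GRBL device profile, absolute coords
G21
G90
G0 X170.122 Y81.308
M3 S371
G01 X159.888 Y63.400 F4692
G01 X148.990 Y49.283
G01 X137.426 Y38.957
G01 X125.198 Y32.422
G01 X112.304 Y29.678
G01 X98.745 Y30.725
M5
G0 X135.215 Y70.620
M3 S682
G01 X56.193 Y97.330 F1499
G01 X171.564 Y6.412
G01 X135.215 Y70.620
M5
G0 X70.577 Y110.098
M3 S371
G01 X47.107 Y87.569 F4692
G01 X95.632 Y38.953
G01 X25.612 Y56.519
G01 X70.577 Y110.098
M5
G0 X123.838 Y31.910
M3 S682
G01 X105.304 Y45.705 F1499
G01 X80.191 Y65.810
G01 X53.468 Y87.750
G01 X30.101 Y107.053
G01 X15.059 Y119.246
G01 X13.310 Y119.857
M5
G0 X103.841 Y102.356
M3 S682
G01 X59.772 Y20.709 F1499
G01 X45.532 Y117.216
G01 X130.501 Y56.890
M5
G0 X0.000 Y0.000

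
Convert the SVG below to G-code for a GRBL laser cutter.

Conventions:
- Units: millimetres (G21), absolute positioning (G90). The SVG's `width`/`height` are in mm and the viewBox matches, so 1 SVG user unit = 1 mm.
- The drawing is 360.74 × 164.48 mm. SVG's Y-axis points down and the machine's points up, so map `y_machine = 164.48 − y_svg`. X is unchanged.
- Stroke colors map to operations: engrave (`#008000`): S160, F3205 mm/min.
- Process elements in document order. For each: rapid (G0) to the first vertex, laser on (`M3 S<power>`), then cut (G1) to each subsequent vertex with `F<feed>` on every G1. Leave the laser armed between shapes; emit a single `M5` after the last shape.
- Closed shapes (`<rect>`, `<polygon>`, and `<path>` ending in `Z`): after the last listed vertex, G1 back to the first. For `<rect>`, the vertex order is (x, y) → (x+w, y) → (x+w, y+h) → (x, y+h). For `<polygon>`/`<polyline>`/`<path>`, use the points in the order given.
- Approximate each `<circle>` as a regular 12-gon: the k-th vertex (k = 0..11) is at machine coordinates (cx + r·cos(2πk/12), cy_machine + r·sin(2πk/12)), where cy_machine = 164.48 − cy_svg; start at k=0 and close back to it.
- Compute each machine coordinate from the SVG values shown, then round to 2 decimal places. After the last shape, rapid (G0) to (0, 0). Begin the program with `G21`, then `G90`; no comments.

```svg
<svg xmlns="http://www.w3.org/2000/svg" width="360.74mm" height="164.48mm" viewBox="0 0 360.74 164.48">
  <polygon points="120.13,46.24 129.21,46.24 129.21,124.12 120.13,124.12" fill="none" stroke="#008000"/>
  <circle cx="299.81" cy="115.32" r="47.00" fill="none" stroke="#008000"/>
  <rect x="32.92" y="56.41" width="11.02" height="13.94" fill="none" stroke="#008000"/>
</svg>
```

G21
G90
G0 X120.13 Y118.24
M3 S160
G1 X129.21 Y118.24 F3205
G1 X129.21 Y40.36 F3205
G1 X120.13 Y40.36 F3205
G1 X120.13 Y118.24 F3205
G0 X346.81 Y49.16
M3 S160
G1 X340.51 Y72.66 F3205
G1 X323.31 Y89.86 F3205
G1 X299.81 Y96.16 F3205
G1 X276.31 Y89.86 F3205
G1 X259.11 Y72.66 F3205
G1 X252.81 Y49.16 F3205
G1 X259.11 Y25.66 F3205
G1 X276.31 Y8.46 F3205
G1 X299.81 Y2.16 F3205
G1 X323.31 Y8.46 F3205
G1 X340.51 Y25.66 F3205
G1 X346.81 Y49.16 F3205
G0 X32.92 Y108.07
M3 S160
G1 X43.94 Y108.07 F3205
G1 X43.94 Y94.13 F3205
G1 X32.92 Y94.13 F3205
G1 X32.92 Y108.07 F3205
M5
G0 X0.00 Y0.00

viewBox `0 0 360.74 164.48` with mm width/height → 1 unit = 1 mm. Flip: y_m = 164.48 − y_svg.

**Shape 1** — `<polygon>` rectangle, stroke `#008000` → engrave (S160, F3205). Machine vertices: (120.13,118.24) → (129.21,118.24) → (129.21,40.36) → (120.13,40.36) → (120.13,118.24). Closed: final G1 returns to the first vertex.

**Shape 2** — `<circle>` circle, stroke `#008000` → engrave (S160, F3205). Machine vertices: (346.81,49.16) → (340.51,72.66) → (323.31,89.86) → (299.81,96.16) → (276.31,89.86) → (259.11,72.66) → (252.81,49.16) → (259.11,25.66) → (276.31,8.46) → (299.81,2.16) → (323.31,8.46) → (340.51,25.66) → (346.81,49.16). Closed: final G1 returns to the first vertex.

**Shape 3** — `<rect>` rectangle, stroke `#008000` → engrave (S160, F3205). Machine vertices: (32.92,108.07) → (43.94,108.07) → (43.94,94.13) → (32.92,94.13) → (32.92,108.07). Closed: final G1 returns to the first vertex.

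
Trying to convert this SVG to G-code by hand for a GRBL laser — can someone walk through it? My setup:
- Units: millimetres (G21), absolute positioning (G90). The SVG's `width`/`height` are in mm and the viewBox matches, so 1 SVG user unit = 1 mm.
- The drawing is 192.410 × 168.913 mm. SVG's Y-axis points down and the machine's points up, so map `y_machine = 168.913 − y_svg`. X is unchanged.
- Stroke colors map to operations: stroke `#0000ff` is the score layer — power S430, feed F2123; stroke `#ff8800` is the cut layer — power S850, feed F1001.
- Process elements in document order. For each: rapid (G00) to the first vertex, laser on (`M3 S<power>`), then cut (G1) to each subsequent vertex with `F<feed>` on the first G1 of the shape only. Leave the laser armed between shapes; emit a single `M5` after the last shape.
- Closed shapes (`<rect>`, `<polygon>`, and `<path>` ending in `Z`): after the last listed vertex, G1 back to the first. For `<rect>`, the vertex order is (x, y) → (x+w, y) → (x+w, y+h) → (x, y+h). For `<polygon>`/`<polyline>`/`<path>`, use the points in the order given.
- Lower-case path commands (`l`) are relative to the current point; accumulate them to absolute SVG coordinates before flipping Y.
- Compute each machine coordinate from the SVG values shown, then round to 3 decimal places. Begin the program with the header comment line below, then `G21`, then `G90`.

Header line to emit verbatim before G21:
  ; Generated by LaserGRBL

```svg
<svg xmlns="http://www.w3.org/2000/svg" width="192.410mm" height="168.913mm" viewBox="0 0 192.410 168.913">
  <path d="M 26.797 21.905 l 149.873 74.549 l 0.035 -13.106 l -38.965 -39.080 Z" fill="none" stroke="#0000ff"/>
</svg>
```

; Generated by LaserGRBL
G21
G90
G00 X26.797 Y147.008
M3 S430
G1 X176.670 Y72.459 F2123
G1 X176.705 Y85.565
G1 X137.740 Y124.645
G1 X26.797 Y147.008
M5

Since the viewBox matches the mm dimensions, user units are millimetres directly. The only transform is the Y-flip y_m = 168.913 − y_svg.

Shape 1 is a closed polygon drawn with `<path>`. Its stroke #0000ff means score at S430, F2123. After flipping Y the toolpath is (26.797,147.008) → (176.670,72.459) → (176.705,85.565) → (137.740,124.645) → (26.797,147.008), returning to the start.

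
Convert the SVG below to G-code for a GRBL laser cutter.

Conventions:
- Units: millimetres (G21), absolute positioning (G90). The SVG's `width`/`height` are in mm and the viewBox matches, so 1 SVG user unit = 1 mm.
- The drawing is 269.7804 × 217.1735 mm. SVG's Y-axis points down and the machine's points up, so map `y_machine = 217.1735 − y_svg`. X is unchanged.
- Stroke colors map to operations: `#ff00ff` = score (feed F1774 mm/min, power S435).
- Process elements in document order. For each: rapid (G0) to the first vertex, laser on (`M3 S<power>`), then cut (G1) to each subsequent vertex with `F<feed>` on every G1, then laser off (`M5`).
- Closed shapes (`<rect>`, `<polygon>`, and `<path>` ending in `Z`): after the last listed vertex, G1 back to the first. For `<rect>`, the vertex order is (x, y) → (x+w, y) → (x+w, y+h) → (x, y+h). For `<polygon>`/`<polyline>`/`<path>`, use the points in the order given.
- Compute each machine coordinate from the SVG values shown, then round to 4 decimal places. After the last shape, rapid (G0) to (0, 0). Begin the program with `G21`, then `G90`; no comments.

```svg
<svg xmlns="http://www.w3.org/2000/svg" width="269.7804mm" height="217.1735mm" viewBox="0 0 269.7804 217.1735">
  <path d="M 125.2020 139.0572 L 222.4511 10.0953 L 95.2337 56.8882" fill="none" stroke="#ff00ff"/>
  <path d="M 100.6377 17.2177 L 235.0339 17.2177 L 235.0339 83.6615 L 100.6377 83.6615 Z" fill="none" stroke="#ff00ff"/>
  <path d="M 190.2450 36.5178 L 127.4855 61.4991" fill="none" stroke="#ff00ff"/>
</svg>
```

1 u = 1 mm; y_m = 217.1735 − y.

[1] `<path>` open polyline, #ff00ff→score S435 F1774: (125.2020,78.1163) → (222.4511,207.0782) → (95.2337,160.2853)

[2] `<path>` rectangle, #ff00ff→score S435 F1774: (100.6377,199.9558) → (235.0339,199.9558) → (235.0339,133.5120) → (100.6377,133.5120) → (100.6377,199.9558) (closed)

[3] `<path>` line segment, #ff00ff→score S435 F1774: (190.2450,180.6557) → (127.4855,155.6744)

G21
G90
G0 X125.2020 Y78.1163
M3 S435
G1 X222.4511 Y207.0782 F1774
G1 X95.2337 Y160.2853 F1774
M5
G0 X100.6377 Y199.9558
M3 S435
G1 X235.0339 Y199.9558 F1774
G1 X235.0339 Y133.5120 F1774
G1 X100.6377 Y133.5120 F1774
G1 X100.6377 Y199.9558 F1774
M5
G0 X190.2450 Y180.6557
M3 S435
G1 X127.4855 Y155.6744 F1774
M5
G0 X0.0000 Y0.0000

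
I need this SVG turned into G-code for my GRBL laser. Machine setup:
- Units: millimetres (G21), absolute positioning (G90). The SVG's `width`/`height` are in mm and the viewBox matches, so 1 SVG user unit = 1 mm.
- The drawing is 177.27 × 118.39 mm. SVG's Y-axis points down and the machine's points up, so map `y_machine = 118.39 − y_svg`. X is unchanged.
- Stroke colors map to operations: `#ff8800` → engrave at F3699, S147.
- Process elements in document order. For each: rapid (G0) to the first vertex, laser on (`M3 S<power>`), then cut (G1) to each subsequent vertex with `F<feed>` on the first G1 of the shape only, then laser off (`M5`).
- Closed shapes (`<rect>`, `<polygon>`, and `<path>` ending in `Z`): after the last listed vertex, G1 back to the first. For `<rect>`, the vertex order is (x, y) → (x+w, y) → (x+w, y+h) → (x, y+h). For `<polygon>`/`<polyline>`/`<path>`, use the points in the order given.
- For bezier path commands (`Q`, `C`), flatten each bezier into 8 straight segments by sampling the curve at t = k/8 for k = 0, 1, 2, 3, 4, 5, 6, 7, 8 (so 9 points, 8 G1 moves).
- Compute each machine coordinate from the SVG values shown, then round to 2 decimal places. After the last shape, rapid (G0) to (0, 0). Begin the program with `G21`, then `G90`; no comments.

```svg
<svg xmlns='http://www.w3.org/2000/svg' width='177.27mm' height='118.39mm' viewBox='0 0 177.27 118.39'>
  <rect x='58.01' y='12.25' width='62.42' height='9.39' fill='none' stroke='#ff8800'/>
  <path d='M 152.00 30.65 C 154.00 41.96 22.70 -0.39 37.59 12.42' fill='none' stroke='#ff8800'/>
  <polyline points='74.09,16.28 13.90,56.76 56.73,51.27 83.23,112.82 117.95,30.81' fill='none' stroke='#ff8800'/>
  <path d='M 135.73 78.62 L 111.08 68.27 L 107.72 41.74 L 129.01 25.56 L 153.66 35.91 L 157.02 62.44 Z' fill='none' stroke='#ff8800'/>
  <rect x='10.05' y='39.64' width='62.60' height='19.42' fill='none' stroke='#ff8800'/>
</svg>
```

Since the viewBox matches the mm dimensions, user units are millimetres directly. The only transform is the Y-flip y_m = 118.39 − y_svg.

Shape 1 is a rectangle drawn with `<rect>`. Its stroke #ff8800 means engrave at S147, F3699. After flipping Y the toolpath is (58.01,106.14) → (120.43,106.14) → (120.43,96.75) → (58.01,96.75) → (58.01,106.14), returning to the start.

Shape 2 is a cubic bezier drawn with `<path>`. Its stroke #ff8800 means engrave at S147, F3699. After flipping Y the toolpath is (152.00,87.74) → (147.05,85.80) → (132.87,87.62) → (112.75,91.92) → (89.96,97.42) → (67.77,102.85) → (49.47,106.94) → (38.31,108.40) → (37.59,105.97).

Shape 3 is a open polyline drawn with `<polyline>`. Its stroke #ff8800 means engrave at S147, F3699. After flipping Y the toolpath is (74.09,102.11) → (13.90,61.63) → (56.73,67.12) → (83.23,5.57) → (117.95,87.58).

Shape 4 is a regular polygon drawn with `<path>`. Its stroke #ff8800 means engrave at S147, F3699. After flipping Y the toolpath is (135.73,39.77) → (111.08,50.12) → (107.72,76.65) → (129.01,92.83) → (153.66,82.48) → (157.02,55.95) → (135.73,39.77), returning to the start.

Shape 5 is a rectangle drawn with `<rect>`. Its stroke #ff8800 means engrave at S147, F3699. After flipping Y the toolpath is (10.05,78.75) → (72.65,78.75) → (72.65,59.33) → (10.05,59.33) → (10.05,78.75), returning to the start.

G21
G90
G0 X58.01 Y106.14
M3 S147
G1 X120.43 Y106.14 F3699
G1 X120.43 Y96.75
G1 X58.01 Y96.75
G1 X58.01 Y106.14
M5
G0 X152.00 Y87.74
M3 S147
G1 X147.05 Y85.80 F3699
G1 X132.87 Y87.62
G1 X112.75 Y91.92
G1 X89.96 Y97.42
G1 X67.77 Y102.85
G1 X49.47 Y106.94
G1 X38.31 Y108.40
G1 X37.59 Y105.97
M5
G0 X74.09 Y102.11
M3 S147
G1 X13.90 Y61.63 F3699
G1 X56.73 Y67.12
G1 X83.23 Y5.57
G1 X117.95 Y87.58
M5
G0 X135.73 Y39.77
M3 S147
G1 X111.08 Y50.12 F3699
G1 X107.72 Y76.65
G1 X129.01 Y92.83
G1 X153.66 Y82.48
G1 X157.02 Y55.95
G1 X135.73 Y39.77
M5
G0 X10.05 Y78.75
M3 S147
G1 X72.65 Y78.75 F3699
G1 X72.65 Y59.33
G1 X10.05 Y59.33
G1 X10.05 Y78.75
M5
G0 X0.00 Y0.00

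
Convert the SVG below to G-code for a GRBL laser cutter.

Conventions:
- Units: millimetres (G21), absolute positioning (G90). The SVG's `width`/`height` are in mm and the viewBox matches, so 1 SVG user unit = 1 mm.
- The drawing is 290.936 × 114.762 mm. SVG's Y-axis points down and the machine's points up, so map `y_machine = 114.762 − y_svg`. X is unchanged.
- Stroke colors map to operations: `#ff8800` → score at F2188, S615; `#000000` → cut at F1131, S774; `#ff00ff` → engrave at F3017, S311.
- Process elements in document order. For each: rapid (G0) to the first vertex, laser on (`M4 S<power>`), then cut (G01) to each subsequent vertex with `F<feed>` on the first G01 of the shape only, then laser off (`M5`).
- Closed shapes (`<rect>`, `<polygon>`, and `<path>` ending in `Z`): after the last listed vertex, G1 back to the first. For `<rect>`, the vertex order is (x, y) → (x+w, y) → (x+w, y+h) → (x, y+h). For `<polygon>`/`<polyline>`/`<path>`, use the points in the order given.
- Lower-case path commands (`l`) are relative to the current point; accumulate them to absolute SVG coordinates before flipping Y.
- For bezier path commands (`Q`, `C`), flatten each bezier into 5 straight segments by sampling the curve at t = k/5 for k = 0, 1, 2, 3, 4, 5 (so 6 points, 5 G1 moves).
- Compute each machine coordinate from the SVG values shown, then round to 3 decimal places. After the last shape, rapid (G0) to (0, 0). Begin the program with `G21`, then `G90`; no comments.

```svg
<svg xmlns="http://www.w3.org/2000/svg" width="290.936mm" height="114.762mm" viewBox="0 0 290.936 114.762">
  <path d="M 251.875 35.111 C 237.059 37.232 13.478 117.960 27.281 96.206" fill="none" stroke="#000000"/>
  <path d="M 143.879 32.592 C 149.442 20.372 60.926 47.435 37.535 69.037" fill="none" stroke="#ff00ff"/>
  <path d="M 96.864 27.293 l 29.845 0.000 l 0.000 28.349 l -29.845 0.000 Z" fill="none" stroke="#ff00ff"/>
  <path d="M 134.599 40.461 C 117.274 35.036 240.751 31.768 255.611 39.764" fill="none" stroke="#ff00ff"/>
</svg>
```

1 u = 1 mm; y_m = 114.762 − y.

[1] `<path>` cubic bezier, #000000→cut S774 F1131: (251.875,79.651) → (221.503,70.394) → (162.442,50.964) → (96.108,30.053) → (43.916,16.353) → (27.281,18.556)

[2] `<path>` cubic bezier, #ff00ff→engrave S311 F3017: (143.879,82.170) → (137.201,85.146) → (115.586,80.842) → (86.675,71.405) → (58.111,58.984) → (37.535,45.725)

[3] `<path>` rectangle, #ff00ff→engrave S311 F3017: (96.864,87.469) → (126.709,87.469) → (126.709,59.120) → (96.864,59.120) → (96.864,87.469) (closed)

[4] `<path>` cubic bezier, #ff00ff→engrave S311 F3017: (134.599,74.301) → (139.105,77.224) → (165.431,79.193) → (201.606,79.769) → (235.656,78.517) → (255.611,74.998)

G21
G90
G0 X251.875 Y79.651
M4 S774
G01 X221.503 Y70.394 F1131
G01 X162.442 Y50.964
G01 X96.108 Y30.053
G01 X43.916 Y16.353
G01 X27.281 Y18.556
M5
G0 X143.879 Y82.170
M4 S311
G01 X137.201 Y85.146 F3017
G01 X115.586 Y80.842
G01 X86.675 Y71.405
G01 X58.111 Y58.984
G01 X37.535 Y45.725
M5
G0 X96.864 Y87.469
M4 S311
G01 X126.709 Y87.469 F3017
G01 X126.709 Y59.120
G01 X96.864 Y59.120
G01 X96.864 Y87.469
M5
G0 X134.599 Y74.301
M4 S311
G01 X139.105 Y77.224 F3017
G01 X165.431 Y79.193
G01 X201.606 Y79.769
G01 X235.656 Y78.517
G01 X255.611 Y74.998
M5
G0 X0.000 Y0.000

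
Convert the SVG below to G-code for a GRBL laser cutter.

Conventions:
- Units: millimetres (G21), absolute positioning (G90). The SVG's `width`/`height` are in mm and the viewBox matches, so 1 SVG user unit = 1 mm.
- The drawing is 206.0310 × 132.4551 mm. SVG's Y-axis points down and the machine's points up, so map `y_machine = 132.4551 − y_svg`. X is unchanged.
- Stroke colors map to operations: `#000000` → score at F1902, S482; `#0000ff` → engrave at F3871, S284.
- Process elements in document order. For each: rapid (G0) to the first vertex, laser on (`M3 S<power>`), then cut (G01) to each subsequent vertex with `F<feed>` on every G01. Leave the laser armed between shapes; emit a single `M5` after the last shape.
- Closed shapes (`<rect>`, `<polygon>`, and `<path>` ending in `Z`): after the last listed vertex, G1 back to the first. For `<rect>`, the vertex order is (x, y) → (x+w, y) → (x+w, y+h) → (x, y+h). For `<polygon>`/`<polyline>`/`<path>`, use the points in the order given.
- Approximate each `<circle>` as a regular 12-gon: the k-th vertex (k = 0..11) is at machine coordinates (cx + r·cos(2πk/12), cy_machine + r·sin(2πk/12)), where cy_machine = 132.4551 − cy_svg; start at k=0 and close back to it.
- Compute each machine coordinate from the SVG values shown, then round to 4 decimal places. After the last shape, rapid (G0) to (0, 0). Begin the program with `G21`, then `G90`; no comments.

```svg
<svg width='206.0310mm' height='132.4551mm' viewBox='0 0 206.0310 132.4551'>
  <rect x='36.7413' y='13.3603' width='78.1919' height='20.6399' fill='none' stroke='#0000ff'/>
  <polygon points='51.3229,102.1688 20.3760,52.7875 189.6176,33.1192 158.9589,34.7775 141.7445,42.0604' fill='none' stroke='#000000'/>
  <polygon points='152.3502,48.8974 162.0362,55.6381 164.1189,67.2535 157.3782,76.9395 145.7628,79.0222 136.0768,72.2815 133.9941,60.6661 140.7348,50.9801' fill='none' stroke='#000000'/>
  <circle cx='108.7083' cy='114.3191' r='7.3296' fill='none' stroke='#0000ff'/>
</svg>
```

G21
G90
G0 X36.7413 Y119.0948
M3 S284
G01 X114.9332 Y119.0948 F3871
G01 X114.9332 Y98.4549 F3871
G01 X36.7413 Y98.4549 F3871
G01 X36.7413 Y119.0948 F3871
G0 X51.3229 Y30.2863
M3 S482
G01 X20.3760 Y79.6676 F1902
G01 X189.6176 Y99.3359 F1902
G01 X158.9589 Y97.6776 F1902
G01 X141.7445 Y90.3947 F1902
G01 X51.3229 Y30.2863 F1902
G0 X152.3502 Y83.5577
M3 S482
G01 X162.0362 Y76.8170 F1902
G01 X164.1189 Y65.2016 F1902
G01 X157.3782 Y55.5156 F1902
G01 X145.7628 Y53.4329 F1902
G01 X136.0768 Y60.1736 F1902
G01 X133.9941 Y71.7890 F1902
G01 X140.7348 Y81.4750 F1902
G01 X152.3502 Y83.5577 F1902
G0 X116.0379 Y18.1360
M3 S284
G01 X115.0559 Y21.8008 F3871
G01 X112.3731 Y24.4836 F3871
G01 X108.7083 Y25.4656 F3871
G01 X105.0435 Y24.4836 F3871
G01 X102.3607 Y21.8008 F3871
G01 X101.3787 Y18.1360 F3871
G01 X102.3607 Y14.4712 F3871
G01 X105.0435 Y11.7884 F3871
G01 X108.7083 Y10.8064 F3871
G01 X112.3731 Y11.7884 F3871
G01 X115.0559 Y14.4712 F3871
G01 X116.0379 Y18.1360 F3871
M5
G0 X0.0000 Y0.0000

viewBox `0 0 206.0310 132.4551` with mm width/height → 1 unit = 1 mm. Flip: y_m = 132.4551 − y_svg.

**Shape 1** — `<rect>` rectangle, stroke `#0000ff` → engrave (S284, F3871). Machine vertices: (36.7413,119.0948) → (114.9332,119.0948) → (114.9332,98.4549) → (36.7413,98.4549) → (36.7413,119.0948). Closed: final G1 returns to the first vertex.

**Shape 2** — `<polygon>` closed polygon, stroke `#000000` → score (S482, F1902). Machine vertices: (51.3229,30.2863) → (20.3760,79.6676) → (189.6176,99.3359) → (158.9589,97.6776) → (141.7445,90.3947) → (51.3229,30.2863). Closed: final G1 returns to the first vertex.

**Shape 3** — `<polygon>` regular polygon, stroke `#000000` → score (S482, F1902). Machine vertices: (152.3502,83.5577) → (162.0362,76.8170) → (164.1189,65.2016) → (157.3782,55.5156) → (145.7628,53.4329) → (136.0768,60.1736) → (133.9941,71.7890) → (140.7348,81.4750) → (152.3502,83.5577). Closed: final G1 returns to the first vertex.

**Shape 4** — `<circle>` circle, stroke `#0000ff` → engrave (S284, F3871). Machine vertices: (116.0379,18.1360) → (115.0559,21.8008) → (112.3731,24.4836) → (108.7083,25.4656) → (105.0435,24.4836) → (102.3607,21.8008) → (101.3787,18.1360) → (102.3607,14.4712) → (105.0435,11.7884) → (108.7083,10.8064) → (112.3731,11.7884) → (115.0559,14.4712) → (116.0379,18.1360). Closed: final G1 returns to the first vertex.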